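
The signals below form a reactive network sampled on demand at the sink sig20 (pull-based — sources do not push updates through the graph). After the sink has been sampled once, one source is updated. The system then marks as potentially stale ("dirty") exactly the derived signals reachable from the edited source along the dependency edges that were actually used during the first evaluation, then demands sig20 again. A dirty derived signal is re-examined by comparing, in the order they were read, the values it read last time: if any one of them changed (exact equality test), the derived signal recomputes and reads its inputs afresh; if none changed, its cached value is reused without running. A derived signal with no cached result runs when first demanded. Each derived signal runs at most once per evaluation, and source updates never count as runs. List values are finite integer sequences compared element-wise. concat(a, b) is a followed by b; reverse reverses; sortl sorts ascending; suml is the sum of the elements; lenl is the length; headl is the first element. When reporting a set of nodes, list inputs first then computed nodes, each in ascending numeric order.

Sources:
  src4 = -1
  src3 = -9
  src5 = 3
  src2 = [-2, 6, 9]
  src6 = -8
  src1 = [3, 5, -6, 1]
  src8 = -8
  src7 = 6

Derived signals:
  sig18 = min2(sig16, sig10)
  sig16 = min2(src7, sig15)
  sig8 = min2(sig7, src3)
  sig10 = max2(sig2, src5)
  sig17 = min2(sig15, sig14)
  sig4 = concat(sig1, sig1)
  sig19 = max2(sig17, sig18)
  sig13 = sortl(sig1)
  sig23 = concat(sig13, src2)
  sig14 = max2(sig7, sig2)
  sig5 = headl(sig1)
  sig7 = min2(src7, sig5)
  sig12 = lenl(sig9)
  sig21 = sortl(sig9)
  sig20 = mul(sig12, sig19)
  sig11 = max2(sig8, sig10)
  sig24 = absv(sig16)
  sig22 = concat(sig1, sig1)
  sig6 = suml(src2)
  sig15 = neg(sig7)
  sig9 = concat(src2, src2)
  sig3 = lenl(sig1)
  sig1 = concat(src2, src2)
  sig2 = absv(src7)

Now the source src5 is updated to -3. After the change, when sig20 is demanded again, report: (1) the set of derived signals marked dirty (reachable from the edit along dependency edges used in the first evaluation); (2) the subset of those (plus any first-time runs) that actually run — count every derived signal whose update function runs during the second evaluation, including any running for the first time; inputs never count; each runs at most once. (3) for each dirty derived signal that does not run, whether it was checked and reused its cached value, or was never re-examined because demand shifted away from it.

Initial pass — values computed on the first demand:
  sig1 = concat([-2, 6, 9], [-2, 6, 9]) = [-2, 6, 9, -2, 6, 9]
  sig2 = absv(6) = 6
  sig5 = headl([-2, 6, 9, -2, 6, 9]) = -2
  sig7 = min2(6, -2) = -2
  sig9 = concat([-2, 6, 9], [-2, 6, 9]) = [-2, 6, 9, -2, 6, 9]
  sig10 = max2(6, 3) = 6
  sig12 = lenl([-2, 6, 9, -2, 6, 9]) = 6
  sig14 = max2(-2, 6) = 6
  sig15 = neg(-2) = 2
  sig16 = min2(6, 2) = 2
  sig17 = min2(2, 6) = 2
  sig18 = min2(2, 6) = 2
  sig19 = max2(2, 2) = 2
  sig20 = mul(6, 2) = 12

Second demand — change propagation:
  sig10: re-runs because src5 3->-3; new result 6 (unchanged).
  sig18: re-examined; everything it read last time is the same (sig16 unchanged, sig10 unchanged) — cache 2 kept, no run.
  sig19: re-examined; everything it read last time is the same (sig17 unchanged, sig18 unchanged) — cache 2 kept, no run.
  sig20: re-examined; everything it read last time is the same (sig12 unchanged, sig19 unchanged) — cache 12 kept, no run.

The important point: sig10 recomputes to an identical value, and the output ends up unchanged.

Dirty set: sig10, sig18, sig19, sig20.
Run set: sig10 (1 run).
Re-examined without running (cache reused): sig18, sig19, sig20.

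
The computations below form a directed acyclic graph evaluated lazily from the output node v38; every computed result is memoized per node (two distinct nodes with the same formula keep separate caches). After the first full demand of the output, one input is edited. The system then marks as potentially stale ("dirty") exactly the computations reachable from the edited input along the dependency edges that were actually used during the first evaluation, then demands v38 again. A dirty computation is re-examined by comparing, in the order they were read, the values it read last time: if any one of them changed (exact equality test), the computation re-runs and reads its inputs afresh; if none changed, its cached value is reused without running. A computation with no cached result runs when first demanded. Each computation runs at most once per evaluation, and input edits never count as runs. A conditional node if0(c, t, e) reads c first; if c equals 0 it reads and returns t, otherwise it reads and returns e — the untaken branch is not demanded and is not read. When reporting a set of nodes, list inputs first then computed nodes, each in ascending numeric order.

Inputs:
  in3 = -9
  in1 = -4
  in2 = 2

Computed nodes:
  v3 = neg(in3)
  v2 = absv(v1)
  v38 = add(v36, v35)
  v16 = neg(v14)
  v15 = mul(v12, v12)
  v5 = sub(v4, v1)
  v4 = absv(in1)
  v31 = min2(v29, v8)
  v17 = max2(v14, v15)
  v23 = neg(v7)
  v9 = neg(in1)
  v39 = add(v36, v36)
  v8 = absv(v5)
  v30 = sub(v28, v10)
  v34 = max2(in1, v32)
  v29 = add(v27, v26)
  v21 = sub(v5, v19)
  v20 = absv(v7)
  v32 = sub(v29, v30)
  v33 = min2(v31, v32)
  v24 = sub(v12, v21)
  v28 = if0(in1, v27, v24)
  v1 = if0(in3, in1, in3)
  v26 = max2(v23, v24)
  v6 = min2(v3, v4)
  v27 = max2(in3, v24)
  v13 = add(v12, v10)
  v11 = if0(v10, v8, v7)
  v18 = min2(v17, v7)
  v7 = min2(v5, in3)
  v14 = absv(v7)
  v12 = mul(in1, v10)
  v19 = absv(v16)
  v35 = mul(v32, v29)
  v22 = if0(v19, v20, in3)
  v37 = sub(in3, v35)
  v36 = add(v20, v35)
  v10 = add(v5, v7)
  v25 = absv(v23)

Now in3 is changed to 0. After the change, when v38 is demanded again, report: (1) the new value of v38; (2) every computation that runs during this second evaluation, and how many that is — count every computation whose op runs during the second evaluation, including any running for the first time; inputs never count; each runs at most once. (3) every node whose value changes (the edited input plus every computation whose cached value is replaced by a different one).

Demanding v38 again yields 0.
21 computations run: v1, v5, v7, v10, v12, v14, v16, v19, v20, v21, v23, v24, v26, v27, v28, v29, v30, v32, v35, v36, v38.
The nodes whose values change: in3, v1, v5, v7, v10, v12, v14, v16, v19, v20, v21, v23, v24, v26, v27, v28, v30, v32, v36, v38.

First demand of the output computes:
  v1 = if0(in3=-9 -> else branch in3) = -9
  v4 = absv(-4) = 4
  v5 = sub(4, -9) = 13
  v7 = min2(13, -9) = -9
  v10 = add(13, -9) = 4
  v12 = mul(-4, 4) = -16
  v14 = absv(-9) = 9
  v16 = neg(9) = -9
  v19 = absv(-9) = 9
  v20 = absv(-9) = 9
  v21 = sub(13, 9) = 4
  v23 = neg(-9) = 9
  v24 = sub(-16, 4) = -20
  v26 = max2(9, -20) = 9
  v27 = max2(-9, -20) = -9
  v28 = if0(in1=-4 -> else branch v24) = -20
  v29 = add(-9, 9) = 0
  v30 = sub(-20, 4) = -24
  v32 = sub(0, -24) = 24
  v35 = mul(24, 0) = 0
  v36 = add(9, 0) = 9
  v38 = add(9, 0) = 9

After the edit, cleaning proceeds:
  v1: a read changed (in3 -9->0; in3 -9->0) — executes, giving -4.
  v5: a read changed (v1 -9->-4) — executes, giving 8.
  v7: a read changed (v5 13->8; in3 -9->0) — executes, giving 0.
  v10: a read changed (v5 13->8; v7 -9->0) — executes, giving 8.
  v12: a read changed (v10 4->8) — executes, giving -32.
  v14: a read changed (v7 -9->0) — executes, giving 0.
  v16: a read changed (v14 9->0) — executes, giving 0.
  v19: a read changed (v16 -9->0) — executes, giving 0.
  v20: a read changed (v7 -9->0) — executes, giving 0.
  v21: a read changed (v5 13->8; v19 9->0) — executes, giving 8.
  v23: a read changed (v7 -9->0) — executes, giving 0.
  v24: a read changed (v12 -16->-32; v21 4->8) — executes, giving -40.
  v26: a read changed (v23 9->0; v24 -20->-40) — executes, giving 0.
  v27: a read changed (in3 -9->0; v24 -20->-40) — executes, giving 0.
  v28: a read changed (v24 -20->-40) — executes, giving -40.
  v29: a read changed (v27 -9->0; v26 9->0) — executes, giving 0 — identical to its old value.
  v30: a read changed (v28 -20->-40; v10 4->8) — executes, giving -48.
  v32: a read changed (v30 -24->-48) — executes, giving 48.
  v35: a read changed (v32 24->48) — executes, giving 0 — identical to its old value.
  v36: a read changed (v20 9->0) — executes, giving 0.
  v38: a read changed (v36 9->0) — executes, giving 0.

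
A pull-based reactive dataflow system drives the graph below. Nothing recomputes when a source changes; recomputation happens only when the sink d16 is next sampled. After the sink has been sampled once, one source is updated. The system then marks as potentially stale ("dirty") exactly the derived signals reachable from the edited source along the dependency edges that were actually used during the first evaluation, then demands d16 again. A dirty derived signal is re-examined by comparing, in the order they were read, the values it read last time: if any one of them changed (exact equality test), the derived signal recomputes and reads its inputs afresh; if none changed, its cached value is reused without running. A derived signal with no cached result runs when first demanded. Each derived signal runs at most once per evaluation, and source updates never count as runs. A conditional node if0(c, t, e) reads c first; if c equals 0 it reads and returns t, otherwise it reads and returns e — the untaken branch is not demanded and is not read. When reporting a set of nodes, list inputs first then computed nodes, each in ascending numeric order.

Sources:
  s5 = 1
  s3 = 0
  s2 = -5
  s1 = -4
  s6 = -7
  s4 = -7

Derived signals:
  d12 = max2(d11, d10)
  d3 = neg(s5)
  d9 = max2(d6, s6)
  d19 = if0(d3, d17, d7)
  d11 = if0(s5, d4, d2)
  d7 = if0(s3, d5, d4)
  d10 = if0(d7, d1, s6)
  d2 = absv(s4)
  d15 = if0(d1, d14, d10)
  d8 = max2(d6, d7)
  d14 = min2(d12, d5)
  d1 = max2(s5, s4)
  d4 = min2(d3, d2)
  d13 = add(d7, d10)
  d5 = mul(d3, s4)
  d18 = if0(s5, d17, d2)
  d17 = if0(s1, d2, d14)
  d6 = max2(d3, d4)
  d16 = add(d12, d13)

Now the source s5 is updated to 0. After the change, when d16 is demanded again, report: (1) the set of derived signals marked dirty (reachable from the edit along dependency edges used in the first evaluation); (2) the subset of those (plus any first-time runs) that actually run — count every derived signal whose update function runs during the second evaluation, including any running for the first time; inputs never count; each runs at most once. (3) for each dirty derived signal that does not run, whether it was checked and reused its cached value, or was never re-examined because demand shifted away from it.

Marked dirty: d3, d5, d7, d10, d11, d12, d13, d16.
Derived signals that run: d1, d3, d4, d5, d7, d10, d11, d12, d13, d16 — 10 in total.
Every dirty derived signal ran.
Key observation: a condition flipped, so demand reaches new nodes — d1, d4 run for the first time.

First evaluation (everything demanded from the output):
  d2 = absv(-7) = 7
  d3 = neg(1) = -1
  d5 = mul(-1, -7) = 7
  d7 = if0(s3=0 -> then branch d5) = 7
  d10 = if0(d7=7 -> else branch s6) = -7
  d11 = if0(s5=1 -> else branch d2) = 7
  d12 = max2(7, -7) = 7
  d13 = add(7, -7) = 0
  d16 = add(7, 0) = 7

Propagation after the edit:
  d1: demanded for the first time — runs, produces 0.
  d3: runs — s5 1->0; result 0.
  d4: demanded for the first time — runs, produces 0.
  d5: runs — d3 -1->0; result 0.
  d7: runs — d5 7->0; result 0.
  d10: runs — d7 7->0; result 0.
  d11: runs — s5 1->0; result 0.
  d12: runs — d11 7->0; d10 -7->0; result 0.
  d13: runs — d7 7->0; d10 -7->0; result 0 (same value as before).
  d16: runs — d12 7->0; result 0.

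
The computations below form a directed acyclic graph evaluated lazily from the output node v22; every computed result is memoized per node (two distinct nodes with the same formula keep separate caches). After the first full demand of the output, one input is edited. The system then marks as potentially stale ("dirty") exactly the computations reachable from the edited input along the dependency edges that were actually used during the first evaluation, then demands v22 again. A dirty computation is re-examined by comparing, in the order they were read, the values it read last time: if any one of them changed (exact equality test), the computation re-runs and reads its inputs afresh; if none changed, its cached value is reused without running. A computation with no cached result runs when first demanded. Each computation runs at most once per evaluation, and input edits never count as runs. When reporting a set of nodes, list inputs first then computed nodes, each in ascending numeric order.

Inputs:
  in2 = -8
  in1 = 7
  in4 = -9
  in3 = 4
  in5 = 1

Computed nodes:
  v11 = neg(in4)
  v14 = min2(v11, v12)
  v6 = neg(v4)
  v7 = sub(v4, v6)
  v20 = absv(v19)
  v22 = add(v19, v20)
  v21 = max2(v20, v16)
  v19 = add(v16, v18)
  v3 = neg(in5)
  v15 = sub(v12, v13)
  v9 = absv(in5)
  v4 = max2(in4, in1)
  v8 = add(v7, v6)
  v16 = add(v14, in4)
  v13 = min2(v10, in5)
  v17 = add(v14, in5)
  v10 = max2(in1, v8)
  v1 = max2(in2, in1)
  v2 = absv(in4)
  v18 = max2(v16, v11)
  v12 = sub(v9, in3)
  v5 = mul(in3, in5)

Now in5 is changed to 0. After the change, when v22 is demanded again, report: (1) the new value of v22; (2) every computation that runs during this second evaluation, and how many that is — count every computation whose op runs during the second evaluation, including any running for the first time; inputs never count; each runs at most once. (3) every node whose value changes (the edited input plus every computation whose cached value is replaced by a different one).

Demanding v22 again yields 0.
8 computations run: v9, v12, v14, v16, v18, v19, v20, v22.
The nodes whose values change: in5, v9, v12, v14, v16, v19, v20.

First demand of the output computes:
  v9 = absv(1) = 1
  v11 = neg(-9) = 9
  v12 = sub(1, 4) = -3
  v14 = min2(9, -3) = -3
  v16 = add(-3, -9) = -12
  v18 = max2(-12, 9) = 9
  v19 = add(-12, 9) = -3
  v20 = absv(-3) = 3
  v22 = add(-3, 3) = 0

After the edit, cleaning proceeds:
  v9: a read changed (in5 1->0) — executes, giving 0.
  v12: a read changed (v9 1->0) — executes, giving -4.
  v14: a read changed (v12 -3->-4) — executes, giving -4.
  v16: a read changed (v14 -3->-4) — executes, giving -13.
  v18: a read changed (v16 -12->-13) — executes, giving 9 — identical to its old value.
  v19: a read changed (v16 -12->-13) — executes, giving -4.
  v20: a read changed (v19 -3->-4) — executes, giving 4.
  v22: a read changed (v19 -3->-4; v20 3->4) — executes, giving 0 — identical to its old value.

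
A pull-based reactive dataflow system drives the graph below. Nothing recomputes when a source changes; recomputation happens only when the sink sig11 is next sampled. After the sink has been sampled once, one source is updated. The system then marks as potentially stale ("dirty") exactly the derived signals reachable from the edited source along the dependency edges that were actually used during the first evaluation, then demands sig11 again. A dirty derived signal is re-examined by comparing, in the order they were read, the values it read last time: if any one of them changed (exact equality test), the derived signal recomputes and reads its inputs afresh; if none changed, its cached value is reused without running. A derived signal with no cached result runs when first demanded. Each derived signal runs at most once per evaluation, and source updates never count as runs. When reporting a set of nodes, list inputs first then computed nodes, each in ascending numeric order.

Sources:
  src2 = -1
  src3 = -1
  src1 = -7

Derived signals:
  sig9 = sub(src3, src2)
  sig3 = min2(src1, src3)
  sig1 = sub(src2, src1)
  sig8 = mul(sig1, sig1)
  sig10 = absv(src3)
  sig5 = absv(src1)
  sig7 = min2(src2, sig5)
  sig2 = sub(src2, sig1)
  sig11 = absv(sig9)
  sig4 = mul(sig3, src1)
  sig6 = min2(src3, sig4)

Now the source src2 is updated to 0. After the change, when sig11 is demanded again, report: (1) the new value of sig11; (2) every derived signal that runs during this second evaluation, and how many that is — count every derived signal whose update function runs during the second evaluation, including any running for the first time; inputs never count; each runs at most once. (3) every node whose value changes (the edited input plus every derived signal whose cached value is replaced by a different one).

First evaluation (everything demanded from the output):
  sig9 = sub(-1, -1) = 0
  sig11 = absv(0) = 0

Propagation after the edit:
  sig9: runs — src2 -1->0; result -1.
  sig11: runs — sig9 0->-1; result 1.

New value of sig11: 1.
Derived signals that run: sig9, sig11 — 2 in total.
Values that change: src2, sig9, sig11.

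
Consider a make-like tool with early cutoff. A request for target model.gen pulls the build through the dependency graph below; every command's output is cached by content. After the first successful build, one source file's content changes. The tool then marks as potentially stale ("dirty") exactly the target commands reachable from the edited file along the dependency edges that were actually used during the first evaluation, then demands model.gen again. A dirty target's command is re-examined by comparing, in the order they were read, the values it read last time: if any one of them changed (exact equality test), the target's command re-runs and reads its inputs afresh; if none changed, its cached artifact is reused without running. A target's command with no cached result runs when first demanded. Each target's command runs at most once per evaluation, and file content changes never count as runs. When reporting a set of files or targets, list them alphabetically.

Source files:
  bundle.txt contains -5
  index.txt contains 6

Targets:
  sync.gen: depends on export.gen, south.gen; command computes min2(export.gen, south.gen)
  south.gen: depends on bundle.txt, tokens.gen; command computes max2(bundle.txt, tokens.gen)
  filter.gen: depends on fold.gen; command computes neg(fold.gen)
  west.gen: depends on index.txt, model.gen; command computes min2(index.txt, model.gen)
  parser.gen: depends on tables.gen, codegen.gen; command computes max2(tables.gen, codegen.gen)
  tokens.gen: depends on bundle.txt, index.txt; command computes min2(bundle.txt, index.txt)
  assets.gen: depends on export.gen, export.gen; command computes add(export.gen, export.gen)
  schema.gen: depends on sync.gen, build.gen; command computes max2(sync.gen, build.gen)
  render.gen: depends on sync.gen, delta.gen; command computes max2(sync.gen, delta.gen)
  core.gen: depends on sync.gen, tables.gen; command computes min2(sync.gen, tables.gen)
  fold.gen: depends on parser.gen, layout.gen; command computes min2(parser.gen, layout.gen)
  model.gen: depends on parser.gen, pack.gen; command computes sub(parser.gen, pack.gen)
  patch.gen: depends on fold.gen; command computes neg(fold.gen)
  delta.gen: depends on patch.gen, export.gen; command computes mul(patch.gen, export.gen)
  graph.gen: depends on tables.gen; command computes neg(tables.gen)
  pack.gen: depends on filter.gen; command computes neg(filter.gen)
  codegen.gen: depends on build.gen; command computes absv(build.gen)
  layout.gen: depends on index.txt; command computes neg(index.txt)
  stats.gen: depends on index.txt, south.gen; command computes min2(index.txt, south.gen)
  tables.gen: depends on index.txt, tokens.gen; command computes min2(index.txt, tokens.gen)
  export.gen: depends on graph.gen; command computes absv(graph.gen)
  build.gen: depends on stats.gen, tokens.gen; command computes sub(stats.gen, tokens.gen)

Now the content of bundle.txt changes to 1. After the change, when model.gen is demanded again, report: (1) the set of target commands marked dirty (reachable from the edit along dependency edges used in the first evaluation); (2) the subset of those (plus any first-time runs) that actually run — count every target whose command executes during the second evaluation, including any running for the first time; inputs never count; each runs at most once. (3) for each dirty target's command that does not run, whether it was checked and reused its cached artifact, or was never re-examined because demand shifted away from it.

First demand of the output computes:
  layout.gen = neg(6) = -6
  tokens.gen = min2(-5, 6) = -5
  south.gen = max2(-5, -5) = -5
  stats.gen = min2(6, -5) = -5
  build.gen = sub(-5, -5) = 0
  codegen.gen = absv(0) = 0
  tables.gen = min2(6, -5) = -5
  parser.gen = max2(-5, 0) = 0
  fold.gen = min2(0, -6) = -6
  filter.gen = neg(-6) = 6
  pack.gen = neg(6) = -6
  model.gen = sub(0, -6) = 6

After the edit, cleaning proceeds:
  tokens.gen: a read changed (bundle.txt -5->1) — executes, giving 1.
  south.gen: a read changed (bundle.txt -5->1; tokens.gen -5->1) — executes, giving 1.
  stats.gen: a read changed (south.gen -5->1) — executes, giving 1.
  build.gen: a read changed (stats.gen -5->1; tokens.gen -5->1) — executes, giving 0 — identical to its old value.
  codegen.gen: dirty, but its reads are unchanged (build.gen unchanged); cached 0 stands.
  tables.gen: a read changed (tokens.gen -5->1) — executes, giving 1.
  parser.gen: a read changed (tables.gen -5->1) — executes, giving 1.
  fold.gen: a read changed (parser.gen 0->1) — executes, giving -6 — identical to its old value.
  filter.gen: dirty, but its reads are unchanged (fold.gen unchanged); cached 6 stands.
  pack.gen: dirty, but its reads are unchanged (filter.gen unchanged); cached -6 stands.
  model.gen: a read changed (parser.gen 0->1) — executes, giving 7.

Note where the cutoff bites: codegen.gen is checked, finds nothing changed, and keeps its cache.

The edit dirties: build.gen, codegen.gen, filter.gen, fold.gen, model.gen, pack.gen, parser.gen, south.gen, stats.gen, tables.gen, tokens.gen.
8 target commands run: build.gen, fold.gen, model.gen, parser.gen, south.gen, stats.gen, tables.gen, tokens.gen.
Cache hits after checking: codegen.gen, filter.gen, pack.gen.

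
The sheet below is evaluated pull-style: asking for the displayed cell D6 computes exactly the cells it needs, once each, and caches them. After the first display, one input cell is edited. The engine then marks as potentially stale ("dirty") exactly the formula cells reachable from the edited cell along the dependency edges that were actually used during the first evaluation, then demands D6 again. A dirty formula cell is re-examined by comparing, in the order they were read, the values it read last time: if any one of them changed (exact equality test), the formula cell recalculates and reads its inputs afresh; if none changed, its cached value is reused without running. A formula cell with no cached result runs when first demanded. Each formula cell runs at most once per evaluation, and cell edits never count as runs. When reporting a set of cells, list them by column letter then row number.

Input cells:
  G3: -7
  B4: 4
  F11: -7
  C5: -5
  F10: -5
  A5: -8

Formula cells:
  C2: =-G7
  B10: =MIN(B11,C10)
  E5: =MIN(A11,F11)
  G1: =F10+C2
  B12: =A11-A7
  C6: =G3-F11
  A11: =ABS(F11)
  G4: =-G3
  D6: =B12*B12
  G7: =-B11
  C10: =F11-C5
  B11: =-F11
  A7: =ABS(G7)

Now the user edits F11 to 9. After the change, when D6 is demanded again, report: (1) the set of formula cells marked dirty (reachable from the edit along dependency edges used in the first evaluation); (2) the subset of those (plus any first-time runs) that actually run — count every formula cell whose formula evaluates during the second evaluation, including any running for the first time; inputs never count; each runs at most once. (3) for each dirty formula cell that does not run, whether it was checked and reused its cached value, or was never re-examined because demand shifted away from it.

The edit dirties: A7, A11, B11, B12, D6, G7.
5 formula cells run: A7, A11, B11, B12, G7.
Cache hits after checking: D6.
Note the absorption at B12: it re-runs yet its value is the same, leaving the output's value untouched.

First demand of the output computes:
  A11 = ABS(-7) = 7
  B11 = -(-7) = 7
  G7 = -(7) = -7
  A7 = ABS(-7) = 7
  B12 = 7 - 7 = 0
  D6 = 0 * 0 = 0

After the edit, cleaning proceeds:
  A11: a read changed (F11 -7->9) — executes, giving 9.
  B11: a read changed (F11 -7->9) — executes, giving -9.
  G7: a read changed (B11 7->-9) — executes, giving 9.
  A7: a read changed (G7 -7->9) — executes, giving 9.
  B12: a read changed (A11 7->9; A7 7->9) — executes, giving 0 — identical to its old value.
  D6: dirty, but its reads are unchanged (B12 unchanged, B12 unchanged); cached 0 stands.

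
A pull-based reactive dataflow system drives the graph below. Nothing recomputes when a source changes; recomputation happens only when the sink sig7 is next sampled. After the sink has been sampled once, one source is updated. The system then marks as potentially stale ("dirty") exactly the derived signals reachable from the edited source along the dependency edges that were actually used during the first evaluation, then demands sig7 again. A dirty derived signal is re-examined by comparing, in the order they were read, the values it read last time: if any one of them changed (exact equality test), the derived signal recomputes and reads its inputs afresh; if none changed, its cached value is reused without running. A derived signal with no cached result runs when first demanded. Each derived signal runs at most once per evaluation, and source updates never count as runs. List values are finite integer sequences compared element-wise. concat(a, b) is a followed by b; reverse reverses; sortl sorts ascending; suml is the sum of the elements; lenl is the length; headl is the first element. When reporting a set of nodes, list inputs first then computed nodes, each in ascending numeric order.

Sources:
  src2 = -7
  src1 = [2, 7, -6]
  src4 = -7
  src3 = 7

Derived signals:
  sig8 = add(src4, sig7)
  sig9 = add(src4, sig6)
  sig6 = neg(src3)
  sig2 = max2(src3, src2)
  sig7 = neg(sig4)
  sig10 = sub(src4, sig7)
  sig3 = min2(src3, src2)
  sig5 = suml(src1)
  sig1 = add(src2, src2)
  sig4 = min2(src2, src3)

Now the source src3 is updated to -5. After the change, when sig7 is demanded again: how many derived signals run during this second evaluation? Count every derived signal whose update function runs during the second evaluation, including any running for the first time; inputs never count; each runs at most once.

First evaluation (everything demanded from the output):
  sig4 = min2(-7, 7) = -7
  sig7 = neg(-7) = 7

Propagation after the edit:
  sig4: runs — src3 7->-5; result -7 (same value as before).
  sig7: checked — values it read are unchanged (sig4 unchanged); reused cached 7 without running.

Key observation: the change is absorbed at sig4 — it re-runs but produces the same value, and the output's value is unchanged.

Derived signals that run: sig4 — 1 in total.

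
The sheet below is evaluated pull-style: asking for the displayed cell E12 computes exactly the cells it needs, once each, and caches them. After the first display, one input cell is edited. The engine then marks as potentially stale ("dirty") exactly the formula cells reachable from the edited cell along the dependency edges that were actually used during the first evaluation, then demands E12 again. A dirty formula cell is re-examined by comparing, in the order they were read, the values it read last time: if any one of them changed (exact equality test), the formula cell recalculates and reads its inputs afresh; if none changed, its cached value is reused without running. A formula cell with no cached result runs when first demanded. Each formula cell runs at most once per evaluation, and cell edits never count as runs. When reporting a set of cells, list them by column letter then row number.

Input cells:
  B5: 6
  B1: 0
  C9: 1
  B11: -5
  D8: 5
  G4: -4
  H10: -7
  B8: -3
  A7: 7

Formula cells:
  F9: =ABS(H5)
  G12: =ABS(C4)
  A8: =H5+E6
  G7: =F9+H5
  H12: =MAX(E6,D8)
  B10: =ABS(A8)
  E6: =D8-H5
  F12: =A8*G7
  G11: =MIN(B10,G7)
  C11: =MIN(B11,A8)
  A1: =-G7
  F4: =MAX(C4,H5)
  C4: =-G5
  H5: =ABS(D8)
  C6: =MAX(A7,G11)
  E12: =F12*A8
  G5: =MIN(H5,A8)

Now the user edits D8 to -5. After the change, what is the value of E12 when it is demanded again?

Demanding E12 again yields 250.
Note where the cutoff bites: F9 is checked, finds nothing changed, and keeps its cache.

First demand of the output computes:
  H5 = ABS(5) = 5
  E6 = 5 - 5 = 0
  A8 = 5 + 0 = 5
  F9 = ABS(5) = 5
  G7 = 5 + 5 = 10
  F12 = 5 * 10 = 50
  E12 = 50 * 5 = 250

After the edit, cleaning proceeds:
  H5: a read changed (D8 5->-5) — executes, giving 5 — identical to its old value.
  E6: a read changed (D8 5->-5) — executes, giving -10.
  A8: a read changed (E6 0->-10) — executes, giving -5.
  F9: dirty, but its reads are unchanged (H5 unchanged); cached 5 stands.
  G7: dirty, but its reads are unchanged (F9 unchanged, H5 unchanged); cached 10 stands.
  F12: a read changed (A8 5->-5) — executes, giving -50.
  E12: a read changed (F12 50->-50; A8 5->-5) — executes, giving 250 — identical to its old value.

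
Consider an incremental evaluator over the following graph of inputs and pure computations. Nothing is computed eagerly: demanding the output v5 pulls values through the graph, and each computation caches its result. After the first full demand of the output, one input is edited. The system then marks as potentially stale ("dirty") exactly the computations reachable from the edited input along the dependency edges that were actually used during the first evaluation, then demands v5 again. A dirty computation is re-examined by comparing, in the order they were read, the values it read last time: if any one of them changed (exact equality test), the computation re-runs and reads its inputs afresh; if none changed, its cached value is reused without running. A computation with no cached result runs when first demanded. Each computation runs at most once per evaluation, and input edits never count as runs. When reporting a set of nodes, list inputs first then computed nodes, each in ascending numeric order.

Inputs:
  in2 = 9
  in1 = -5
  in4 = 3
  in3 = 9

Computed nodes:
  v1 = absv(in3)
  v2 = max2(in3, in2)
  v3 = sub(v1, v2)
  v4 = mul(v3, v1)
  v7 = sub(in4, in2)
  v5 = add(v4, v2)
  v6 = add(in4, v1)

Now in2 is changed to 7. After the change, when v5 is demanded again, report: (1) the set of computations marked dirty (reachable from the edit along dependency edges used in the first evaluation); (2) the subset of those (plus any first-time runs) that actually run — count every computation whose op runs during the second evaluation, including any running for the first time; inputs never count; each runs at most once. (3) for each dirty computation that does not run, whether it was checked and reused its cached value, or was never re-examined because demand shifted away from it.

Dirty set: v2, v3, v4, v5.
Run set: v2 (1 run).
Re-examined without running (cache reused): v3, v4, v5.
The important point: v2 recomputes to an identical value, and the output ends up unchanged.

Initial pass — values computed on the first demand:
  v1 = absv(9) = 9
  v2 = max2(9, 9) = 9
  v3 = sub(9, 9) = 0
  v4 = mul(0, 9) = 0
  v5 = add(0, 9) = 9

Second demand — change propagation:
  v2: re-runs because in2 9->7; new result 9 (unchanged).
  v3: re-examined; everything it read last time is the same (v1 unchanged, v2 unchanged) — cache 0 kept, no run.
  v4: re-examined; everything it read last time is the same (v3 unchanged, v1 unchanged) — cache 0 kept, no run.
  v5: re-examined; everything it read last time is the same (v4 unchanged, v2 unchanged) — cache 9 kept, no run.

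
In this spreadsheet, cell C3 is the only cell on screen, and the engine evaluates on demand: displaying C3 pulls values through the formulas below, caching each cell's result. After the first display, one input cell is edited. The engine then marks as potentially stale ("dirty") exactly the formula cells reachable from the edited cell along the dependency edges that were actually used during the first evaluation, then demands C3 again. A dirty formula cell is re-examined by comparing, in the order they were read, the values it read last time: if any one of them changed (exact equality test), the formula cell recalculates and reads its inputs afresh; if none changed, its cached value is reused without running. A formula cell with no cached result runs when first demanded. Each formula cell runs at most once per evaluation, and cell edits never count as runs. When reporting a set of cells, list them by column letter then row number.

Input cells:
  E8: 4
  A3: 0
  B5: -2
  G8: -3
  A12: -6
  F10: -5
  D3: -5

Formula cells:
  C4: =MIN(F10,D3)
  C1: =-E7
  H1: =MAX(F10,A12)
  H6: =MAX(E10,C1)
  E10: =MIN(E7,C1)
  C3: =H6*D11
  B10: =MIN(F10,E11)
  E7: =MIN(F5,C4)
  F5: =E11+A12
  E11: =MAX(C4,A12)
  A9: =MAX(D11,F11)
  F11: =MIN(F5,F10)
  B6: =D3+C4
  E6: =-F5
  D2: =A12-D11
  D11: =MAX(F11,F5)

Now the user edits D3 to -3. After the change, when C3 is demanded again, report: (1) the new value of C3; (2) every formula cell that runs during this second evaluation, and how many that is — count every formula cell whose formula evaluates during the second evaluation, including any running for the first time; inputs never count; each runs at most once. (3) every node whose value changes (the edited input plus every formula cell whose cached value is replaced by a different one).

Initial pass — values computed on the first demand:
  C4 = MIN(-5, -5) = -5
  E11 = MAX(-5, -6) = -5
  F5 = -5 + -6 = -11
  E7 = MIN(-11, -5) = -11
  C1 = -(-11) = 11
  E10 = MIN(-11, 11) = -11
  F11 = MIN(-11, -5) = -11
  D11 = MAX(-11, -11) = -11
  H6 = MAX(-11, 11) = 11
  C3 = 11 * -11 = -121

Second demand — change propagation:
  C4: re-runs because D3 -5->-3; new result -5 (unchanged).
  E11: re-examined; everything it read last time is the same (C4 unchanged, A12 unchanged) — cache -5 kept, no run.
  F5: re-examined; everything it read last time is the same (E11 unchanged, A12 unchanged) — cache -11 kept, no run.
  E7: re-examined; everything it read last time is the same (F5 unchanged, C4 unchanged) — cache -11 kept, no run.
  C1: re-examined; everything it read last time is the same (E7 unchanged) — cache 11 kept, no run.
  E10: re-examined; everything it read last time is the same (E7 unchanged, C1 unchanged) — cache -11 kept, no run.
  F11: re-examined; everything it read last time is the same (F5 unchanged, F10 unchanged) — cache -11 kept, no run.
  D11: re-examined; everything it read last time is the same (F11 unchanged, F5 unchanged) — cache -11 kept, no run.
  H6: re-examined; everything it read last time is the same (E10 unchanged, C1 unchanged) — cache 11 kept, no run.
  C3: re-examined; everything it read last time is the same (H6 unchanged, D11 unchanged) — cache -121 kept, no run.

The important point: C4 recomputes to an identical value, and the output ends up unchanged.

C3 now evaluates to -121.
Run set: C4 (1 run).
Changed values: D3.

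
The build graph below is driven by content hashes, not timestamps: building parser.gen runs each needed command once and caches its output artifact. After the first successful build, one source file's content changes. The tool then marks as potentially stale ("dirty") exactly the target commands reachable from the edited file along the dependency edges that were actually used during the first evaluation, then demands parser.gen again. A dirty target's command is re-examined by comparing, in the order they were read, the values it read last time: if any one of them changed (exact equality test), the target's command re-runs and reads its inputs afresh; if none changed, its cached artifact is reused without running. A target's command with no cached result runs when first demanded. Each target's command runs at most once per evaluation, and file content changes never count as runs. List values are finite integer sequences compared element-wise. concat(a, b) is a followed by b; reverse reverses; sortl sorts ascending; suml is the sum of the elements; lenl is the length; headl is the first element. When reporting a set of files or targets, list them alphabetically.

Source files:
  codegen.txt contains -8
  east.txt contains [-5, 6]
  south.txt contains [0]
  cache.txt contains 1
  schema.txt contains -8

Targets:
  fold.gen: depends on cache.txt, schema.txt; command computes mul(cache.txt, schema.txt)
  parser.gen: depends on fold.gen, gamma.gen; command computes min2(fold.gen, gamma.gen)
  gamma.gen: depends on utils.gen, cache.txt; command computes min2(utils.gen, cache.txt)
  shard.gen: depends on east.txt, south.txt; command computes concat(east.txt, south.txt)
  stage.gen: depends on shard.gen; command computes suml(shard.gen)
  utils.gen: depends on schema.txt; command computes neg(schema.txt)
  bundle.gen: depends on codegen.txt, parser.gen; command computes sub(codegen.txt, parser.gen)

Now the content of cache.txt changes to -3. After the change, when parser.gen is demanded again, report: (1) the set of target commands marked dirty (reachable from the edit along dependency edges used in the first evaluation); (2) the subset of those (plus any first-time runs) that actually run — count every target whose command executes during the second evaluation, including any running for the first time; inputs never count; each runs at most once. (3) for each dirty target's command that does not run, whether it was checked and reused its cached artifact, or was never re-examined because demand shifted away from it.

Dirty set: fold.gen, gamma.gen, parser.gen.
Run set: fold.gen, gamma.gen, parser.gen (3 run).
All dirty target commands ended up running.

Initial pass — values computed on the first demand:
  fold.gen = mul(1, -8) = -8
  utils.gen = neg(-8) = 8
  gamma.gen = min2(8, 1) = 1
  parser.gen = min2(-8, 1) = -8

Second demand — change propagation:
  fold.gen: re-runs because cache.txt 1->-3; new result 24.
  gamma.gen: re-runs because cache.txt 1->-3; new result -3.
  parser.gen: re-runs because fold.gen -8->24; gamma.gen 1->-3; new result -3.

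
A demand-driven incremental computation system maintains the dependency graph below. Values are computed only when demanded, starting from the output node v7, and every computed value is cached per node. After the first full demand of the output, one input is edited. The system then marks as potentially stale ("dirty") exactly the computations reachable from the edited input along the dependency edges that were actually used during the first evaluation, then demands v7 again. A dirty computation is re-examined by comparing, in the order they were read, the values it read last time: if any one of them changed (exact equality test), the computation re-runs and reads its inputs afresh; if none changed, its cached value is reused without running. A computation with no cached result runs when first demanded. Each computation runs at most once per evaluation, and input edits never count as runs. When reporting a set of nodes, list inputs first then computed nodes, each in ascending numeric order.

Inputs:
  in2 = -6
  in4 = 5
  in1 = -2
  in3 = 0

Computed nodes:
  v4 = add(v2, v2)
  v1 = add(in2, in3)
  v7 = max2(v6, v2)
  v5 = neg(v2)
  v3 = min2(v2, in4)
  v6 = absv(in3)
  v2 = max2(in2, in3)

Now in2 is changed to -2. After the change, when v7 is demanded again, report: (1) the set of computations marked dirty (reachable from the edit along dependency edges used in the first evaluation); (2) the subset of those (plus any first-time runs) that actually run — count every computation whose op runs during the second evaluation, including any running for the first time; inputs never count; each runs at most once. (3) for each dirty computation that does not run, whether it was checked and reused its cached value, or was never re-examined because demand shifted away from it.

Marked dirty: v2, v7.
Computations that run: v2 — 1 in total.
Checked but reused from cache: v7.
Key observation: the change is absorbed at v2 — it re-runs but produces the same value, and the output's value is unchanged.

First evaluation (everything demanded from the output):
  v2 = max2(-6, 0) = 0
  v6 = absv(0) = 0
  v7 = max2(0, 0) = 0

Propagation after the edit:
  v2: runs — in2 -6->-2; result 0 (same value as before).
  v7: checked — values it read are unchanged (v6 unchanged, v2 unchanged); reused cached 0 without running.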